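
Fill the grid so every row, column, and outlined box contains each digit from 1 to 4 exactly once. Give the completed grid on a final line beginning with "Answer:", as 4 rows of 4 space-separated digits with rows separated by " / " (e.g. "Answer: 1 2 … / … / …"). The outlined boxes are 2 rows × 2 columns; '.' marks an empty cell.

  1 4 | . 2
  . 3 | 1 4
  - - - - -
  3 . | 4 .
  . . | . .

Step 1. [r3c2∈{1,2}] row 3 places 2 nowhere but r3c2 ⇒ r3c2=2.
Step 2. [r4c4∈{1,3}] across col 4, 3 lands solely at r4c4, so r4c4=3.
Step 3. [r4c3∈{2}] r4c3's peers cover all but 2 ⇒ r4c3=2.
Step 4. [r2c1∈{2}] r2c1's peers cover all but 2. So r2c1=2.
Step 5. [r4c2∈{1}] only 1 remains possible at r4c2 ⇒ r4c2=1.
Step 6. [r3c4∈{1}] only 1 remains possible at r3c4, so r3c4=1.
Step 7. [r4c1∈{4}] r4c1 is down to just 4, so r4c1=4.
Step 8. [r1c3∈{3}] r1c3 is down to just 3 ⇒ r1c3=3.

Answer: 1 4 3 2 / 2 3 1 4 / 3 2 4 1 / 4 1 2 3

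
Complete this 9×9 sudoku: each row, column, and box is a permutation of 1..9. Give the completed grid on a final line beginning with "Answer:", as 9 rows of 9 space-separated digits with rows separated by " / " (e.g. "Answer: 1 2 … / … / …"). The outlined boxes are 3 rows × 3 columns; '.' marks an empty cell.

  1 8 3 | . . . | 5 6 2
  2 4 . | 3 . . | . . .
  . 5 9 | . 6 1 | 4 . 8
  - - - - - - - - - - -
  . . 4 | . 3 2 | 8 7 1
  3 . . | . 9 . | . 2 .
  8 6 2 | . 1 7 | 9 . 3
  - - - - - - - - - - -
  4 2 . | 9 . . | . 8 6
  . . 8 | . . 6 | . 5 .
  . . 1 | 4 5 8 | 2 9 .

Step 1. [r9c9∈{7}] r9c9 has the single candidate 7, so r9c9=7.
Step 2. [r7c5∈{7}] r7c5's peers cover all but 7 ⇒ r7c5=7.
Step 3. [r5c9∈{4,5}] col 9 places 5 nowhere but r5c9, so r5c9=5.
Step 4. [r7c7∈{1,3}] in row 7, 1 fits only at r7c7. So r7c7=1.
Step 5. [r3c1∈{7}] nothing but 7 survives at r3c1. So r3c1=7.
Step 6. [r8c2∈{3,7,9}] row 8 places 7 nowhere but r8c2, so r8c2=7.
Step 7. [r1c6∈{4,9}] row 1 places 9 nowhere but r1c6, so r1c6=9.
Step 8. [r4c4∈{5,6}] across row 4, 6 lands solely at r4c4. So r4c4=6.
Step 9. [r4c1∈{5,9}] r4c1 is the only open cell in row 4 admitting 5 ⇒ r4c1=5.
Step 10. [r8c4∈{1,2}] across row 8, 1 lands solely at r8c4 ⇒ r8c4=1.
Step 11. [r2c6∈{5}] r2c6's peers cover all but 5. So r2c6=5.
Step 12. [r1c4∈{7}] r1c4 has the single candidate 7. So r1c4=7.
Step 13. [r6c8∈{4}] r6c8 is down to just 4. So r6c8=4.
Step 14. [r2c5∈{8}] r2c5 is down to just 8. So r2c5=8.
Step 15. [r8c1∈{9}] r8c1 has the single candidate 9, so r8c1=9.
Step 16. [r5c2∈{1}] only 1 remains possible at r5c2 ⇒ r5c2=1.
Step 17. [r7c6∈{3}] nothing but 3 survives at r7c6. So r7c6=3.
Step 18. [r8c9∈{4}] nothing but 4 survives at r8c9, so r8c9=4.
Step 19. [r7c3∈{5}] r7c3's peers cover all but 5. So r7c3=5.
Step 20. [r5c7∈{6}] r5c7 has the single candidate 6 ⇒ r5c7=6.
Step 21. [r3c4∈{2}] nothing but 2 survives at r3c4. So r3c4=2.
Step 22. [r5c3∈{7}] r5c3 is down to just 7, so r5c3=7.
Step 23. [r8c5∈{2}] nothing but 2 survives at r8c5. So r8c5=2.
Step 24. [r5c4∈{8}] nothing but 8 survives at r5c4 ⇒ r5c4=8.
Step 25. [r2c9∈{9}] r2c9's peers cover all but 9, so r2c9=9.
Step 26. [r5c6∈{4}] nothing but 4 survives at r5c6 ⇒ r5c6=4.
Step 27. [r2c8∈{1}] only 1 remains possible at r2c8, so r2c8=1.
Step 28. [r4c2∈{9}] r4c2's peers cover all but 9, so r4c2=9.
Step 29. [r6c4∈{5}] nothing but 5 survives at r6c4 ⇒ r6c4=5.
Step 30. [r2c3∈{6}] only 6 remains possible at r2c3, so r2c3=6.
Step 31. [r2c7∈{7}] r2c7's peers cover all but 7. So r2c7=7.
Step 32. [r9c1∈{6}] r9c1 is down to just 6 ⇒ r9c1=6.
Step 33. [r9c2∈{3}] r9c2's peers cover all but 3. So r9c2=3.
Step 34. [r1c5∈{4}] r1c5's peers cover all but 4 ⇒ r1c5=4.
Step 35. [r8c7∈{3}] r8c7's peers cover all but 3. So r8c7=3.
Step 36. [r3c8∈{3}] nothing but 3 survives at r3c8. So r3c8=3.

Answer: 1 8 3 7 4 9 5 6 2 / 2 4 6 3 8 5 7 1 9 / 7 5 9 2 6 1 4 3 8 / 5 9 4 6 3 2 8 7 1 / 3 1 7 8 9 4 6 2 5 / 8 6 2 5 1 7 9 4 3 / 4 2 5 9 7 3 1 8 6 / 9 7 8 1 2 6 3 5 4 / 6 3 1 4 5 8 2 9 7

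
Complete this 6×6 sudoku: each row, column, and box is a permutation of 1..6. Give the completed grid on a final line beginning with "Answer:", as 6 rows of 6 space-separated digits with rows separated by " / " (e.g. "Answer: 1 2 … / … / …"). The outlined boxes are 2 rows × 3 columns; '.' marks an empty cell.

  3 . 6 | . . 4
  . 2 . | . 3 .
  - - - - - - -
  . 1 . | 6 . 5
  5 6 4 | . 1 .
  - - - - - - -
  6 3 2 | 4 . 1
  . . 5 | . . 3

Step 1. [r6c4∈{2}] r6c4 has the single candidate 2, so r6c4=2.
Step 2. [r2c4∈{1,5}] r2c4 is the only open cell in row 2 admitting 5, so r2c4=5.
Step 3. [r6c1∈{1,4}] 1 has one home in row 6: r6c1, so r6c1=1.
Step 4. [r3c5∈{2,4}] in row 3, 4 fits only at r3c5 ⇒ r3c5=4.
Step 5. [r5c5∈{5}] r5c5's peers cover all but 5. So r5c5=5.
Step 6. [r3c1∈{2}] r3c1 is down to just 2. So r3c1=2.
Step 7. [r2c1∈{4}] nothing but 4 survives at r2c1. So r2c1=4.
Step 8. [r3c3∈{3}] r3c3 is down to just 3 ⇒ r3c3=3.
Step 9. [r6c5∈{6}] r6c5 has the single candidate 6, so r6c5=6.
Step 10. [r2c3∈{1}] r2c3 has the single candidate 1. So r2c3=1.
Step 11. [r4c4∈{3}] r4c4 is down to just 3, so r4c4=3.
Step 12. [r1c5∈{2}] r1c5's peers cover all but 2 ⇒ r1c5=2.
Step 13. [r4c6∈{2}] r4c6's peers cover all but 2 ⇒ r4c6=2.
Step 14. [r6c2∈{4}] r6c2 is down to just 4, so r6c2=4.
Step 15. [r2c6∈{6}] r2c6 has the single candidate 6, so r2c6=6.
Step 16. [r1c2∈{5}] r1c2 is down to just 5, so r1c2=5.
Step 17. [r1c4∈{1}] r1c4 is down to just 1 ⇒ r1c4=1.

Answer: 3 5 6 1 2 4 / 4 2 1 5 3 6 / 2 1 3 6 4 5 / 5 6 4 3 1 2 / 6 3 2 4 5 1 / 1 4 5 2 6 3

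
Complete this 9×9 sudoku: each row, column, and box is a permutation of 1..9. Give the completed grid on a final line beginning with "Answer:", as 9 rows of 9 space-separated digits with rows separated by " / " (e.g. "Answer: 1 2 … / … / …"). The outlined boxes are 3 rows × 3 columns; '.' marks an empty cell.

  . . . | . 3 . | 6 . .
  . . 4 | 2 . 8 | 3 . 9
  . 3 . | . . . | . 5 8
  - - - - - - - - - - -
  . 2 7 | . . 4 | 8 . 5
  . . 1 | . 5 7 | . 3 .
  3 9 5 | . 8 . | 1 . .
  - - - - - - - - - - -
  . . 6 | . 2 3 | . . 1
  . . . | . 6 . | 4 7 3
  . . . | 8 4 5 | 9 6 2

Step 1. [r5c4∈{6,9}] in row 5, 9 fits only at r5c4, so r5c4=9.
Step 2. [r7c1∈{4,5,7,8,9}] r7c1 is the only open cell in row 7 admitting 9, so r7c1=9.
Step 3. [r8c4∈{1}] r8c4 is down to just 1, so r8c4=1.
Step 4. [r3c7∈{2,7}] across col 7, 7 lands solely at r3c7, so r3c7=7.
Step 5. [r1c8∈{1,2,4}] r1c8 is the only open cell in box 3 admitting 2, so r1c8=2.
Step 6. [r4c1∈{6}] nothing but 6 survives at r4c1. So r4c1=6.
Step 7. [r2c5∈{1,7}] across col 5, 7 lands solely at r2c5 ⇒ r2c5=7.
Step 8. [r3c5∈{1,9}] 9 has one home in col 5: r3c5, so r3c5=9.
Step 9. [r7c2∈{4,5,7,8}] in row 7, 4 fits only at r7c2. So r7c2=4.
Step 10. [r1c4∈{4,5}] r1c4 is the only open cell in col 4 admitting 5 ⇒ r1c4=5.
Step 11. [r6c4∈{6}] r6c4 has the single candidate 6, so r6c4=6.
Step 12. [r1c6∈{1}] nothing but 1 survives at r1c6. So r1c6=1.
Step 13. [r3c1∈{1,2}] 1 has one home in row 3: r3c1, so r3c1=1.
Step 14. [r5c2∈{8}] nothing but 8 survives at r5c2, so r5c2=8.
Step 15. [r8c1∈{2,5,8}] 2 has one home in col 1: r8c1, so r8c1=2.
Step 16. [r6c8∈{4}] r6c8 is down to just 4, so r6c8=4.
Step 17. [r9c1∈{7}] r9c1 has the single candidate 7 ⇒ r9c1=7.
Step 18. [r8c3∈{8}] nothing but 8 survives at r8c3. So r8c3=8.
Step 19. [r2c1∈{5}] r2c1 is down to just 5, so r2c1=5.
Step 20. [r7c8∈{8}] r7c8's peers cover all but 8, so r7c8=8.
Step 21. [r9c2∈{1}] nothing but 1 survives at r9c2, so r9c2=1.
Step 22. [r8c6∈{9}] r8c6's peers cover all but 9, so r8c6=9.
Step 23. [r1c2∈{7}] r1c2 is down to just 7, so r1c2=7.
Step 24. [r1c1∈{8}] only 8 remains possible at r1c1. So r1c1=8.
Step 25. [r5c1∈{4}] r5c1 has the single candidate 4, so r5c1=4.
Step 26. [r1c9∈{4}] only 4 remains possible at r1c9. So r1c9=4.
Step 27. [r3c3∈{2}] r3c3's peers cover all but 2 ⇒ r3c3=2.
Step 28. [r2c2∈{6}] r2c2 has the single candidate 6, so r2c2=6.
Step 29. [r7c7∈{5}] r7c7's peers cover all but 5 ⇒ r7c7=5.
Step 30. [r2c8∈{1}] only 1 remains possible at r2c8 ⇒ r2c8=1.
Step 31. [r4c8∈{9}] only 9 remains possible at r4c8. So r4c8=9.
Step 32. [r6c9∈{7}] r6c9 is down to just 7 ⇒ r6c9=7.
Step 33. [r9c3∈{3}] r9c3 has the single candidate 3 ⇒ r9c3=3.
Step 34. [r1c3∈{9}] r1c3 is down to just 9, so r1c3=9.
Step 35. [r5c7∈{2}] only 2 remains possible at r5c7. So r5c7=2.
Step 36. [r3c6∈{6}] r3c6 has the single candidate 6 ⇒ r3c6=6.
Step 37. [r8c2∈{5}] r8c2 is down to just 5, so r8c2=5.
Step 38. [r5c9∈{6}] only 6 remains possible at r5c9. So r5c9=6.
Step 39. [r6c6∈{2}] r6c6's peers cover all but 2 ⇒ r6c6=2.
Step 40. [r4c5∈{1}] only 1 remains possible at r4c5. So r4c5=1.
Step 41. [r3c4∈{4}] r3c4 has the single candidate 4, so r3c4=4.
Step 42. [r7c4∈{7}] r7c4 has the single candidate 7. So r7c4=7.
Step 43. [r4c4∈{3}] only 3 remains possible at r4c4. So r4c4=3.

Answer: 8 7 9 5 3 1 6 2 4 / 5 6 4 2 7 8 3 1 9 / 1 3 2 4 9 6 7 5 8 / 6 2 7 3 1 4 8 9 5 / 4 8 1 9 5 7 2 3 6 / 3 9 5 6 8 2 1 4 7 / 9 4 6 7 2 3 5 8 1 / 2 5 8 1 6 9 4 7 3 / 7 1 3 8 4 5 9 6 2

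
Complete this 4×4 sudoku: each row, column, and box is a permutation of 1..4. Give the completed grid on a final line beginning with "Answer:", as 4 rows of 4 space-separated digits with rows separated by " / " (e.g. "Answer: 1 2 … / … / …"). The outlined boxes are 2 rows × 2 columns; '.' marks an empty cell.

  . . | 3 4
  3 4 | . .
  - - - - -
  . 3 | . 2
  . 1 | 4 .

Step 1. [r3c3∈{1}] nothing but 1 survives at r3c3 ⇒ r3c3=1.
Step 2. [r1c2∈{2}] r1c2 is down to just 2, so r1c2=2.
Step 3. [r2c4∈{1}] only 1 remains possible at r2c4 ⇒ r2c4=1.
Step 4. [r4c4∈{3}] r4c4's peers cover all but 3 ⇒ r4c4=3.
Step 5. [r3c1∈{4}] r3c1's peers cover all but 4. So r3c1=4.
Step 6. [r1c1∈{1}] r1c1's peers cover all but 1, so r1c1=1.
Step 7. [r2c3∈{2}] r2c3 has the single candidate 2. So r2c3=2.
Step 8. [r4c1∈{2}] r4c1's peers cover all but 2, so r4c1=2.

Answer: 1 2 3 4 / 3 4 2 1 / 4 3 1 2 / 2 1 4 3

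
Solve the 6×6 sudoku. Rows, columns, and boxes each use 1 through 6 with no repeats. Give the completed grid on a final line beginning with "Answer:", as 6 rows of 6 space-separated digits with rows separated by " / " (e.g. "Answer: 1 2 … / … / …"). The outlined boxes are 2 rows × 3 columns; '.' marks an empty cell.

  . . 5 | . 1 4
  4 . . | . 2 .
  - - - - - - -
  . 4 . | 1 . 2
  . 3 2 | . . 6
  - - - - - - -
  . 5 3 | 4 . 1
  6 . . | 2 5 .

Step 1. [r1c2∈{2,6}] across col 2, 2 lands solely at r1c2 ⇒ r1c2=2.
Step 2. [r2c2∈{1,6}] in col 2, 6 fits only at r2c2. So r2c2=6.
Step 3. [r4c4∈{5}] only 5 remains possible at r4c4, so r4c4=5.
Step 4. [r2c4∈{3}] r2c4 is down to just 3. So r2c4=3.
Step 5. [r2c3∈{1}] r2c3's peers cover all but 1, so r2c3=1.
Step 6. [r1c1∈{3}] r1c1's peers cover all but 3. So r1c1=3.
Step 7. [r6c2∈{1}] r6c2 is down to just 1. So r6c2=1.
Step 8. [r4c5∈{4}] nothing but 4 survives at r4c5. So r4c5=4.
Step 9. [r5c1∈{2}] r5c1 is down to just 2, so r5c1=2.
Step 10. [r6c3∈{4}] only 4 remains possible at r6c3. So r6c3=4.
Step 11. [r4c1∈{1}] r4c1 has the single candidate 1 ⇒ r4c1=1.
Step 12. [r2c6∈{5}] only 5 remains possible at r2c6 ⇒ r2c6=5.
Step 13. [r3c1∈{5}] r3c1 has the single candidate 5. So r3c1=5.
Step 14. [r1c4∈{6}] nothing but 6 survives at r1c4, so r1c4=6.
Step 15. [r5c5∈{6}] r5c5's peers cover all but 6 ⇒ r5c5=6.
Step 16. [r6c6∈{3}] r6c6's peers cover all but 3. So r6c6=3.
Step 17. [r3c5∈{3}] r3c5's peers cover all but 3. So r3c5=3.
Step 18. [r3c3∈{6}] r3c3 has the single candidate 6, so r3c3=6.

Answer: 3 2 5 6 1 4 / 4 6 1 3 2 5 / 5 4 6 1 3 2 / 1 3 2 5 4 6 / 2 5 3 4 6 1 / 6 1 4 2 5 3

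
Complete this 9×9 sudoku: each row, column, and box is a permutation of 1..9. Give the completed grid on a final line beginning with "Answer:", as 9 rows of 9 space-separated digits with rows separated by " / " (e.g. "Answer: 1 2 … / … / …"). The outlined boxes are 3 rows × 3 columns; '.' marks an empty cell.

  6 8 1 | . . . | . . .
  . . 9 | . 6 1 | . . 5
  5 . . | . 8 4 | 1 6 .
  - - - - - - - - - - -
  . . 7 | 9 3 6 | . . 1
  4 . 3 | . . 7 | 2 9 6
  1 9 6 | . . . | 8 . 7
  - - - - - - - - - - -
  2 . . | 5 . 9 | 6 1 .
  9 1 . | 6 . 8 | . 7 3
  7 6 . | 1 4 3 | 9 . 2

Step 1. [r2c2∈{2,3,4,7}] in box 1, 4 fits only at r2c2, so r2c2=4.
Step 2. [r2c1∈{3}] r2c1 is down to just 3 ⇒ r2c1=3.
Step 3. [r1c7∈{3,4,7}] r1c7 is the only open cell in col 7 admitting 3. So r1c7=3.
Step 4. [r1c5∈{2,5,7,9}] col 5 places 9 nowhere but r1c5. So r1c5=9.
Step 5. [r7c9∈{4,8}] across col 9, 8 lands solely at r7c9. So r7c9=8.
Step 6. [r9c8∈{5}] r9c8 is down to just 5 ⇒ r9c8=5.
Step 7. [r4c8∈{4}] nothing but 4 survives at r4c8. So r4c8=4.
Step 8. [r1c4∈{2,7}] in row 1, 7 fits only at r1c4. So r1c4=7.
Step 9. [r2c4∈{2}] r2c4 is down to just 2. So r2c4=2.
Step 10. [r6c6∈{2,5}] 2 has one home in col 6: r6c6 ⇒ r6c6=2.
Step 11. [r5c2∈{5}] r5c2's peers cover all but 5. So r5c2=5.
Step 12. [r4c2∈{2}] only 2 remains possible at r4c2 ⇒ r4c2=2.
Step 13. [r8c7∈{4}] r8c7's peers cover all but 4, so r8c7=4.
Step 14. [r6c4∈{4}] only 4 remains possible at r6c4. So r6c4=4.
Step 15. [r2c8∈{8}] r2c8's peers cover all but 8. So r2c8=8.
Step 16. [r6c8∈{3}] r6c8 is down to just 3 ⇒ r6c8=3.
Step 17. [r8c3∈{5}] r8c3 is down to just 5 ⇒ r8c3=5.
Step 18. [r3c2∈{7}] nothing but 7 survives at r3c2 ⇒ r3c2=7.
Step 19. [r4c1∈{8}] r4c1 has the single candidate 8 ⇒ r4c1=8.
Step 20. [r8c5∈{2}] r8c5's peers cover all but 2, so r8c5=2.
Step 21. [r4c7∈{5}] nothing but 5 survives at r4c7. So r4c7=5.
Step 22. [r9c3∈{8}] r9c3 is down to just 8. So r9c3=8.
Step 23. [r7c3∈{4}] r7c3 has the single candidate 4 ⇒ r7c3=4.
Step 24. [r1c6∈{5}] r1c6's peers cover all but 5 ⇒ r1c6=5.
Step 25. [r7c2∈{3}] nothing but 3 survives at r7c2. So r7c2=3.
Step 26. [r7c5∈{7}] r7c5's peers cover all but 7, so r7c5=7.
Step 27. [r1c8∈{2}] nothing but 2 survives at r1c8. So r1c8=2.
Step 28. [r6c5∈{5}] nothing but 5 survives at r6c5, so r6c5=5.
Step 29. [r2c7∈{7}] nothing but 7 survives at r2c7 ⇒ r2c7=7.
Step 30. [r5c4∈{8}] only 8 remains possible at r5c4, so r5c4=8.
Step 31. [r3c9∈{9}] only 9 remains possible at r3c9 ⇒ r3c9=9.
Step 32. [r5c5∈{1}] r5c5 has the single candidate 1, so r5c5=1.
Step 33. [r3c4∈{3}] r3c4 has the single candidate 3 ⇒ r3c4=3.
Step 34. [r3c3∈{2}] r3c3 is down to just 2, so r3c3=2.
Step 35. [r1c9∈{4}] r1c9's peers cover all but 4 ⇒ r1c9=4.

Answer: 6 8 1 7 9 5 3 2 4 / 3 4 9 2 6 1 7 8 5 / 5 7 2 3 8 4 1 6 9 / 8 2 7 9 3 6 5 4 1 / 4 5 3 8 1 7 2 9 6 / 1 9 6 4 5 2 8 3 7 / 2 3 4 5 7 9 6 1 8 / 9 1 5 6 2 8 4 7 3 / 7 6 8 1 4 3 9 5 2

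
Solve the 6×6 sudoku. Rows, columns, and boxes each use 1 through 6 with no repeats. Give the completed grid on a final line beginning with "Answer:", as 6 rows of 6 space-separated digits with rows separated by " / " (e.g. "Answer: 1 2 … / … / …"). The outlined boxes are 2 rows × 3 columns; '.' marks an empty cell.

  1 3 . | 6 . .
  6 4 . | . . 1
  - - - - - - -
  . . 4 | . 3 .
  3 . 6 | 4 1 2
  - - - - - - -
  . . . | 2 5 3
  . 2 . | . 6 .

Step 1. [r3c4∈{5}] r3c4's peers cover all but 5, so r3c4=5.
Step 2. [r2c3∈{2,5}] row 2 places 5 nowhere but r2c3, so r2c3=5.
Step 3. [r6c6∈{4}] r6c6 has the single candidate 4 ⇒ r6c6=4.
Step 4. [r5c3∈{1}] only 1 remains possible at r5c3 ⇒ r5c3=1.
Step 5. [r1c3∈{2}] nothing but 2 survives at r1c3, so r1c3=2.
Step 6. [r1c6∈{5}] r1c6 has the single candidate 5. So r1c6=5.
Step 7. [r5c2∈{6}] r5c2 is down to just 6 ⇒ r5c2=6.
Step 8. [r4c2∈{5}] r4c2's peers cover all but 5 ⇒ r4c2=5.
Step 9. [r3c1∈{2}] only 2 remains possible at r3c1 ⇒ r3c1=2.
Step 10. [r1c5∈{4}] r1c5 has the single candidate 4. So r1c5=4.
Step 11. [r3c2∈{1}] r3c2 is down to just 1. So r3c2=1.
Step 12. [r2c4∈{3}] r2c4 has the single candidate 3 ⇒ r2c4=3.
Step 13. [r5c1∈{4}] r5c1 has the single candidate 4. So r5c1=4.
Step 14. [r3c6∈{6}] nothing but 6 survives at r3c6, so r3c6=6.
Step 15. [r6c3∈{3}] nothing but 3 survives at r6c3. So r6c3=3.
Step 16. [r2c5∈{2}] r2c5 has the single candidate 2, so r2c5=2.
Step 17. [r6c4∈{1}] only 1 remains possible at r6c4 ⇒ r6c4=1.
Step 18. [r6c1∈{5}] r6c1's peers cover all but 5, so r6c1=5.

Answer: 1 3 2 6 4 5 / 6 4 5 3 2 1 / 2 1 4 5 3 6 / 3 5 6 4 1 2 / 4 6 1 2 5 3 / 5 2 3 1 6 4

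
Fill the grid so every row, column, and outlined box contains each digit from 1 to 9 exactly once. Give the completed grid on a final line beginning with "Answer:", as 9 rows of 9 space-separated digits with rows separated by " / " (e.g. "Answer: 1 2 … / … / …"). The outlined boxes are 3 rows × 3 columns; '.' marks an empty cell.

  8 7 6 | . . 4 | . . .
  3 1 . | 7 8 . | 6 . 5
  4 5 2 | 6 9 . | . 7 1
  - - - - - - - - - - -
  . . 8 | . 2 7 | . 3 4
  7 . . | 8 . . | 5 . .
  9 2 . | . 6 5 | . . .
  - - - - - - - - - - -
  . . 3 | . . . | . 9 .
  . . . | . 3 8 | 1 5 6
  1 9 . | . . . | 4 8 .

Step 1. [r4c4∈{1,9}] row 4 places 1 nowhere but r4c4, so r4c4=1.
Step 2. [r1c8∈{2}] only 2 remains possible at r1c8 ⇒ r1c8=2.
Step 3. [r7c7∈{2,7}] across col 7, 2 lands solely at r7c7. So r7c7=2.
Step 4. [r5c5∈{4}] r5c5 is down to just 4 ⇒ r5c5=4.
Step 5. [r9c3∈{5,7}] across col 3, 5 lands solely at r9c3, so r9c3=5.
Step 6. [r4c2∈{6}] r4c2's peers cover all but 6 ⇒ r4c2=6.
Step 7. [r7c9∈{7}] nothing but 7 survives at r7c9. So r7c9=7.
Step 8. [r3c6∈{3}] nothing but 3 survives at r3c6, so r3c6=3.
Step 9. [r8c2∈{4}] only 4 remains possible at r8c2. So r8c2=4.
Step 10. [r9c4∈{2}] r9c4 has the single candidate 2, so r9c4=2.
Step 11. [r1c7∈{3,9}] in col 7, 3 fits only at r1c7, so r1c7=3.
Step 12. [r7c6∈{1,6}] across col 6, 1 lands solely at r7c6 ⇒ r7c6=1.
Step 13. [r6c8∈{1}] nothing but 1 survives at r6c8, so r6c8=1.
Step 14. [r7c5∈{5}] r7c5 is down to just 5 ⇒ r7c5=5.
Step 15. [r5c6∈{9}] only 9 remains possible at r5c6, so r5c6=9.
Step 16. [r6c7∈{7,8}] row 6 places 7 nowhere but r6c7, so r6c7=7.
Step 17. [r6c3∈{4}] r6c3's peers cover all but 4. So r6c3=4.
Step 18. [r2c6∈{2}] only 2 remains possible at r2c6, so r2c6=2.
Step 19. [r7c4∈{4}] nothing but 4 survives at r7c4, so r7c4=4.
Step 20. [r1c4∈{5}] r1c4's peers cover all but 5, so r1c4=5.
Step 21. [r5c9∈{2}] only 2 remains possible at r5c9. So r5c9=2.
Step 22. [r9c5∈{7}] r9c5 has the single candidate 7, so r9c5=7.
Step 23. [r4c1∈{5}] nothing but 5 survives at r4c1 ⇒ r4c1=5.
Step 24. [r1c5∈{1}] r1c5 is down to just 1. So r1c5=1.
Step 25. [r8c1∈{2}] r8c1 is down to just 2 ⇒ r8c1=2.
Step 26. [r7c1∈{6}] r7c1 has the single candidate 6, so r7c1=6.
Step 27. [r8c3∈{7}] r8c3's peers cover all but 7 ⇒ r8c3=7.
Step 28. [r5c8∈{6}] nothing but 6 survives at r5c8 ⇒ r5c8=6.
Step 29. [r6c4∈{3}] r6c4 is down to just 3. So r6c4=3.
Step 30. [r4c7∈{9}] only 9 remains possible at r4c7, so r4c7=9.
Step 31. [r1c9∈{9}] nothing but 9 survives at r1c9 ⇒ r1c9=9.
Step 32. [r2c8∈{4}] r2c8's peers cover all but 4 ⇒ r2c8=4.
Step 33. [r7c2∈{8}] r7c2 has the single candidate 8 ⇒ r7c2=8.
Step 34. [r9c6∈{6}] r9c6 has the single candidate 6, so r9c6=6.
Step 35. [r3c7∈{8}] only 8 remains possible at r3c7 ⇒ r3c7=8.
Step 36. [r5c3∈{1}] r5c3 has the single candidate 1 ⇒ r5c3=1.
Step 37. [r9c9∈{3}] nothing but 3 survives at r9c9 ⇒ r9c9=3.
Step 38. [r8c4∈{9}] only 9 remains possible at r8c4, so r8c4=9.
Step 39. [r5c2∈{3}] only 3 remains possible at r5c2. So r5c2=3.
Step 40. [r2c3∈{9}] r2c3's peers cover all but 9. So r2c3=9.
Step 41. [r6c9∈{8}] r6c9 is down to just 8. So r6c9=8.

Answer: 8 7 6 5 1 4 3 2 9 / 3 1 9 7 8 2 6 4 5 / 4 5 2 6 9 3 8 7 1 / 5 6 8 1 2 7 9 3 4 / 7 3 1 8 4 9 5 6 2 / 9 2 4 3 6 5 7 1 8 / 6 8 3 4 5 1 2 9 7 / 2 4 7 9 3 8 1 5 6 / 1 9 5 2 7 6 4 8 3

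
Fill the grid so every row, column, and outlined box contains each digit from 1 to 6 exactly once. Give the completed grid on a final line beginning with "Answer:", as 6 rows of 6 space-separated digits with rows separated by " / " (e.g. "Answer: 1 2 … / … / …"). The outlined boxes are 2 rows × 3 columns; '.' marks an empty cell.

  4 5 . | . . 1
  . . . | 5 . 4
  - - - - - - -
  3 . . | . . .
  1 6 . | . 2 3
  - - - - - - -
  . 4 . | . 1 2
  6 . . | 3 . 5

Step 1. [r2c2∈{1,2,3}] 3 has one home in col 2: r2c2, so r2c2=3.
Step 2. [r2c5∈{6}] r2c5 is down to just 6. So r2c5=6.
Step 3. [r4c4∈{4}] r4c4 has the single candidate 4, so r4c4=4.
Step 4. [r2c3∈{1,2}] r2c3 is the only open cell in row 2 admitting 1 ⇒ r2c3=1.
Step 5. [r6c3∈{2}] r6c3 is down to just 2. So r6c3=2.
Step 6. [r4c3∈{5}] only 5 remains possible at r4c3 ⇒ r4c3=5.
Step 7. [r3c6∈{6}] r3c6 is down to just 6, so r3c6=6.
Step 8. [r1c4∈{2}] nothing but 2 survives at r1c4. So r1c4=2.
Step 9. [r3c5∈{5}] r3c5 has the single candidate 5. So r3c5=5.
Step 10. [r5c3∈{3}] nothing but 3 survives at r5c3 ⇒ r5c3=3.
Step 11. [r2c1∈{2}] only 2 remains possible at r2c1, so r2c1=2.
Step 12. [r5c4∈{6}] only 6 remains possible at r5c4 ⇒ r5c4=6.
Step 13. [r3c2∈{2}] r3c2 has the single candidate 2. So r3c2=2.
Step 14. [r1c5∈{3}] r1c5 has the single candidate 3 ⇒ r1c5=3.
Step 15. [r6c5∈{4}] r6c5 has the single candidate 4, so r6c5=4.
Step 16. [r1c3∈{6}] nothing but 6 survives at r1c3 ⇒ r1c3=6.
Step 17. [r5c1∈{5}] only 5 remains possible at r5c1 ⇒ r5c1=5.
Step 18. [r3c4∈{1}] r3c4 is down to just 1 ⇒ r3c4=1.
Step 19. [r3c3∈{4}] r3c3 has the single candidate 4, so r3c3=4.
Step 20. [r6c2∈{1}] nothing but 1 survives at r6c2 ⇒ r6c2=1.

Answer: 4 5 6 2 3 1 / 2 3 1 5 6 4 / 3 2 4 1 5 6 / 1 6 5 4 2 3 / 5 4 3 6 1 2 / 6 1 2 3 4 5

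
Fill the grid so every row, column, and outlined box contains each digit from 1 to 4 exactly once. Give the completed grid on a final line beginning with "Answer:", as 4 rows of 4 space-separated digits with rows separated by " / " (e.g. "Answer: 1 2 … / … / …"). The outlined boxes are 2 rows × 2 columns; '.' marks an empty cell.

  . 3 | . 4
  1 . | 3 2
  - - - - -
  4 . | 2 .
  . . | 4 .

Step 1. [r4c1∈{2,3}] 3 has one home in col 1: r4c1, so r4c1=3.
Step 2. [r4c4∈{1}] r4c4 has the single candidate 1, so r4c4=1.
Step 3. [r4c2∈{2}] only 2 remains possible at r4c2, so r4c2=2.
Step 4. [r3c4∈{3}] r3c4 is down to just 3. So r3c4=3.
Step 5. [r2c2∈{4}] r2c2 has the single candidate 4, so r2c2=4.
Step 6. [r1c3∈{1}] nothing but 1 survives at r1c3, so r1c3=1.
Step 7. [r3c2∈{1}] nothing but 1 survives at r3c2, so r3c2=1.
Step 8. [r1c1∈{2}] nothing but 2 survives at r1c1 ⇒ r1c1=2.

Answer: 2 3 1 4 / 1 4 3 2 / 4 1 2 3 / 3 2 4 1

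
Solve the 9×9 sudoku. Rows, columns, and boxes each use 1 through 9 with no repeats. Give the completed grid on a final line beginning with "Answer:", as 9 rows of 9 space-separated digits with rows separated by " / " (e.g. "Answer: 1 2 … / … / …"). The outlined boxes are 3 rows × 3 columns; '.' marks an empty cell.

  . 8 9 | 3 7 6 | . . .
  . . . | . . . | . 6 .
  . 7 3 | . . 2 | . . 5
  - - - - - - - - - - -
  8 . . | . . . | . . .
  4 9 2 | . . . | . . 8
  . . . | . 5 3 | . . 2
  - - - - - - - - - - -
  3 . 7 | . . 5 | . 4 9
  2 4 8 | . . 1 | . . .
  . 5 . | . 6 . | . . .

Step 1. [r6c4∈{1,4,6,7,8,9}] across row 6, 8 lands solely at r6c4 ⇒ r6c4=8.
Step 2. [r6c7∈{1,4,6,7,9}] row 6 places 4 nowhere but r6c7 ⇒ r6c7=4.
Step 3. [r9c3∈{1}] r9c3 has the single candidate 1. So r9c3=1.
Step 4. [r7c7∈{1,2,6,8}] 1 has one home in row 7: r7c7, so r7c7=1.
Step 5. [r5c5∈{1}] r5c5 has the single candidate 1. So r5c5=1.
Step 6. [r5c6∈{7}] r5c6 is down to just 7. So r5c6=7.
Step 7. [r6c8∈{1,7,9}] in row 6, 9 fits only at r6c8. So r6c8=9.
Step 8. [r2c4∈{1,4,5,9}] r2c4 is the only open cell in col 4 admitting 5, so r2c4=5.
Step 9. [r2c1∈{1}] r2c1 has the single candidate 1 ⇒ r2c1=1.
Step 10. [r4c2∈{1,3,6}] in col 2, 3 fits only at r4c2, so r4c2=3.
Step 11. [r8c5∈{3,9}] col 5 places 3 nowhere but r8c5 ⇒ r8c5=3.
Step 12. [r8c4∈{7,9}] in row 8, 9 fits only at r8c4. So r8c4=9.
Step 13. [r9c4∈{2,4,7}] in col 4, 7 fits only at r9c4, so r9c4=7.
Step 14. [r7c5∈{2,8}] row 7 places 8 nowhere but r7c5. So r7c5=8.
Step 15. [r6c3∈{6}] nothing but 6 survives at r6c3 ⇒ r6c3=6.
Step 16. [r4c5∈{2,4,9}] r4c5 is the only open cell in col 5 admitting 2. So r4c5=2.
Step 17. [r9c9∈{3}] r9c9's peers cover all but 3 ⇒ r9c9=3.
Step 18. [r2c7∈{2,3,7,8,9}] across row 2, 3 lands solely at r2c7, so r2c7=3.
Step 19. [r2c3∈{4}] r2c3's peers cover all but 4 ⇒ r2c3=4.
Step 20. [r3c5∈{4,9}] col 5 places 4 nowhere but r3c5, so r3c5=4.
Step 21. [r1c7∈{2}] r1c7's peers cover all but 2 ⇒ r1c7=2.
Step 22. [r1c8∈{1}] nothing but 1 survives at r1c8. So r1c8=1.
Step 23. [r2c9∈{7}] nothing but 7 survives at r2c9 ⇒ r2c9=7.
Step 24. [r8c9∈{6}] r8c9's peers cover all but 6. So r8c9=6.
Step 25. [r4c4∈{4,6}] 4 has one home in col 4: r4c4. So r4c4=4.
Step 26. [r4c7∈{5,6,7}] 6 has one home in row 4: r4c7, so r4c7=6.
Step 27. [r5c7∈{5}] nothing but 5 survives at r5c7, so r5c7=5.
Step 28. [r9c7∈{8}] nothing but 8 survives at r9c7, so r9c7=8.
Step 29. [r8c8∈{5,7}] 5 has one home in row 8: r8c8, so r8c8=5.
Step 30. [r4c6∈{9}] nothing but 9 survives at r4c6 ⇒ r4c6=9.
Step 31. [r3c4∈{1}] r3c4 has the single candidate 1, so r3c4=1.
Step 32. [r1c1∈{5}] r1c1's peers cover all but 5 ⇒ r1c1=5.
Step 33. [r1c9∈{4}] only 4 remains possible at r1c9 ⇒ r1c9=4.
Step 34. [r5c8∈{3}] r5c8 has the single candidate 3 ⇒ r5c8=3.
Step 35. [r9c6∈{4}] r9c6 is down to just 4 ⇒ r9c6=4.
Step 36. [r4c9∈{1}] r4c9 has the single candidate 1. So r4c9=1.
Step 37. [r3c8∈{8}] r3c8 is down to just 8 ⇒ r3c8=8.
Step 38. [r9c8∈{2}] r9c8 is down to just 2, so r9c8=2.
Step 39. [r4c8∈{7}] nothing but 7 survives at r4c8. So r4c8=7.
Step 40. [r8c7∈{7}] r8c7's peers cover all but 7. So r8c7=7.
Step 41. [r2c5∈{9}] r2c5 has the single candidate 9, so r2c5=9.
Step 42. [r7c2∈{6}] r7c2's peers cover all but 6 ⇒ r7c2=6.
Step 43. [r5c4∈{6}] r5c4 is down to just 6, so r5c4=6.
Step 44. [r3c1∈{6}] nothing but 6 survives at r3c1 ⇒ r3c1=6.
Step 45. [r4c3∈{5}] r4c3 has the single candidate 5, so r4c3=5.
Step 46. [r7c4∈{2}] r7c4 has the single candidate 2, so r7c4=2.
Step 47. [r2c6∈{8}] nothing but 8 survives at r2c6 ⇒ r2c6=8.
Step 48. [r9c1∈{9}] nothing but 9 survives at r9c1. So r9c1=9.
Step 49. [r3c7∈{9}] nothing but 9 survives at r3c7 ⇒ r3c7=9.
Step 50. [r6c2∈{1}] r6c2 is down to just 1 ⇒ r6c2=1.
Step 51. [r2c2∈{2}] r2c2's peers cover all but 2, so r2c2=2.
Step 52. [r6c1∈{7}] only 7 remains possible at r6c1. So r6c1=7.

Answer: 5 8 9 3 7 6 2 1 4 / 1 2 4 5 9 8 3 6 7 / 6 7 3 1 4 2 9 8 5 / 8 3 5 4 2 9 6 7 1 / 4 9 2 6 1 7 5 3 8 / 7 1 6 8 5 3 4 9 2 / 3 6 7 2 8 5 1 4 9 / 2 4 8 9 3 1 7 5 6 / 9 5 1 7 6 4 8 2 3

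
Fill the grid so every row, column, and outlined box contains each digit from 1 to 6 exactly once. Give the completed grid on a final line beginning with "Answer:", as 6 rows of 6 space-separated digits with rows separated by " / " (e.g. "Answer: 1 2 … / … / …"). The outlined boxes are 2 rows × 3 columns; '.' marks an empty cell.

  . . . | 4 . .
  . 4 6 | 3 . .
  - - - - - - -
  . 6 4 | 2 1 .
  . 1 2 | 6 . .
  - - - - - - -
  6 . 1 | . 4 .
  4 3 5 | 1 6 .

Step 1. [r1c2∈{2,5}] in col 2, 5 fits only at r1c2 ⇒ r1c2=5.
Step 2. [r4c5∈{3,5}] r4c5 is the only open cell in col 5 admitting 3, so r4c5=3.
Step 3. [r1c5∈{2}] r1c5 is down to just 2 ⇒ r1c5=2.
Step 4. [r3c6∈{5}] nothing but 5 survives at r3c6 ⇒ r3c6=5.
Step 5. [r2c6∈{1}] r2c6 has the single candidate 1 ⇒ r2c6=1.
Step 6. [r1c3∈{3}] r1c3 has the single candidate 3, so r1c3=3.
Step 7. [r5c6∈{2,3}] in row 5, 3 fits only at r5c6 ⇒ r5c6=3.
Step 8. [r1c1∈{1}] r1c1's peers cover all but 1, so r1c1=1.
Step 9. [r4c1∈{5}] r4c1 is down to just 5, so r4c1=5.
Step 10. [r2c5∈{5}] nothing but 5 survives at r2c5, so r2c5=5.
Step 11. [r6c6∈{2}] only 2 remains possible at r6c6. So r6c6=2.
Step 12. [r5c2∈{2}] r5c2 is down to just 2, so r5c2=2.
Step 13. [r3c1∈{3}] r3c1 has the single candidate 3 ⇒ r3c1=3.
Step 14. [r5c4∈{5}] only 5 remains possible at r5c4, so r5c4=5.
Step 15. [r1c6∈{6}] r1c6's peers cover all but 6. So r1c6=6.
Step 16. [r4c6∈{4}] r4c6 is down to just 4. So r4c6=4.
Step 17. [r2c1∈{2}] r2c1 has the single candidate 2. So r2c1=2.

Answer: 1 5 3 4 2 6 / 2 4 6 3 5 1 / 3 6 4 2 1 5 / 5 1 2 6 3 4 / 6 2 1 5 4 3 / 4 3 5 1 6 2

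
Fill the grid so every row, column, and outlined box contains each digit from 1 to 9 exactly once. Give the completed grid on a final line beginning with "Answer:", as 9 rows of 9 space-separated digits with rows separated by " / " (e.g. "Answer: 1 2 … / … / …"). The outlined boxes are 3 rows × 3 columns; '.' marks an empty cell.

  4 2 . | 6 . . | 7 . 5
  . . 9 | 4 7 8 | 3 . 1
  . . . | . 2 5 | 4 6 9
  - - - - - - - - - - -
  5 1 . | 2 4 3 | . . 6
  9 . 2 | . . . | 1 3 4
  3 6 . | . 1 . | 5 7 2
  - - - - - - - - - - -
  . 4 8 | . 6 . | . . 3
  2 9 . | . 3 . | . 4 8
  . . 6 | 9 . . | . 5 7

Step 1. [r7c8∈{1,2,9}] col 8 places 1 nowhere but r7c8, so r7c8=1.
Step 2. [r7c1∈{7}] only 7 remains possible at r7c1, so r7c1=7.
Step 3. [r5c2∈{7,8}] across box 4, 8 lands solely at r5c2, so r5c2=8.
Step 4. [r1c3∈{1,3}] r1c3 is the only open cell in row 1 admitting 3, so r1c3=3.
Step 5. [r1c6∈{1,9}] across row 1, 1 lands solely at r1c6. So r1c6=1.
Step 6. [r8c4∈{1,5,7}] in col 4, 1 fits only at r8c4. So r8c4=1.
Step 7. [r4c7∈{8,9}] r4c7 is the only open cell in col 7 admitting 8 ⇒ r4c7=8.
Step 8. [r3c3∈{1,7}] across col 3, 1 lands solely at r3c3, so r3c3=1.
Step 9. [r9c7∈{2}] r9c7 has the single candidate 2, so r9c7=2.
Step 10. [r5c4∈{5,7}] 7 has one home in col 4: r5c4, so r5c4=7.
Step 11. [r2c2∈{5}] nothing but 5 survives at r2c2. So r2c2=5.
Step 12. [r9c2∈{3}] nothing but 3 survives at r9c2, so r9c2=3.
Step 13. [r4c3∈{7}] only 7 remains possible at r4c3 ⇒ r4c3=7.
Step 14. [r7c4∈{5}] r7c4's peers cover all but 5 ⇒ r7c4=5.
Step 15. [r6c6∈{9}] r6c6's peers cover all but 9. So r6c6=9.
Step 16. [r5c6∈{6}] r5c6's peers cover all but 6. So r5c6=6.
Step 17. [r2c8∈{2}] only 2 remains possible at r2c8. So r2c8=2.
Step 18. [r4c8∈{9}] r4c8 is down to just 9. So r4c8=9.
Step 19. [r2c1∈{6}] r2c1's peers cover all but 6. So r2c1=6.
Step 20. [r7c7∈{9}] r7c7 is down to just 9, so r7c7=9.
Step 21. [r8c7∈{6}] only 6 remains possible at r8c7, so r8c7=6.
Step 22. [r9c1∈{1}] only 1 remains possible at r9c1. So r9c1=1.
Step 23. [r8c6∈{7}] r8c6 has the single candidate 7 ⇒ r8c6=7.
Step 24. [r3c2∈{7}] nothing but 7 survives at r3c2, so r3c2=7.
Step 25. [r1c5∈{9}] only 9 remains possible at r1c5 ⇒ r1c5=9.
Step 26. [r1c8∈{8}] nothing but 8 survives at r1c8 ⇒ r1c8=8.
Step 27. [r6c3∈{4}] r6c3's peers cover all but 4 ⇒ r6c3=4.
Step 28. [r6c4∈{8}] r6c4 has the single candidate 8. So r6c4=8.
Step 29. [r3c1∈{8}] r3c1's peers cover all but 8. So r3c1=8.
Step 30. [r5c5∈{5}] r5c5's peers cover all but 5 ⇒ r5c5=5.
Step 31. [r9c5∈{8}] r9c5 has the single candidate 8, so r9c5=8.
Step 32. [r9c6∈{4}] r9c6's peers cover all but 4. So r9c6=4.
Step 33. [r7c6∈{2}] r7c6's peers cover all but 2. So r7c6=2.
Step 34. [r8c3∈{5}] r8c3's peers cover all but 5. So r8c3=5.
Step 35. [r3c4∈{3}] only 3 remains possible at r3c4 ⇒ r3c4=3.

Answer: 4 2 3 6 9 1 7 8 5 / 6 5 9 4 7 8 3 2 1 / 8 7 1 3 2 5 4 6 9 / 5 1 7 2 4 3 8 9 6 / 9 8 2 7 5 6 1 3 4 / 3 6 4 8 1 9 5 7 2 / 7 4 8 5 6 2 9 1 3 / 2 9 5 1 3 7 6 4 8 / 1 3 6 9 8 4 2 5 7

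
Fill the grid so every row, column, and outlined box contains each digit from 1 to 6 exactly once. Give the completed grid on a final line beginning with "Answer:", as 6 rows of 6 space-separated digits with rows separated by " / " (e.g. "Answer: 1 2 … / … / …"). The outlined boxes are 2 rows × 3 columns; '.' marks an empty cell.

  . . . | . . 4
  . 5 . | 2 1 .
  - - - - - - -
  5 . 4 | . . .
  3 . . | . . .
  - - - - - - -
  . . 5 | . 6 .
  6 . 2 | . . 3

Step 1. [r4c6∈{1,2,5,6}] col 6 places 5 nowhere but r4c6. So r4c6=5.
Step 2. [r2c3∈{3,6}] in row 2, 3 fits only at r2c3 ⇒ r2c3=3.
Step 3. [r2c6∈{6}] r2c6 has the single candidate 6, so r2c6=6.
Step 4. [r5c2∈{1,3,4}] in row 5, 3 fits only at r5c2, so r5c2=3.
Step 5. [r6c2∈{1,4}] across col 2, 4 lands solely at r6c2 ⇒ r6c2=4.
Step 6. [r6c4∈{1,5}] r6c4 is the only open cell in row 6 admitting 1, so r6c4=1.
Step 7. [r4c5∈{2,4}] 4 has one home in col 5: r4c5. So r4c5=4.
Step 8. [r4c2∈{1,2,6}] across row 4, 2 lands solely at r4c2. So r4c2=2.
Step 9. [r4c3∈{1,6}] across row 4, 1 lands solely at r4c3 ⇒ r4c3=1.
Step 10. [r3c2∈{6}] only 6 remains possible at r3c2, so r3c2=6.
Step 11. [r3c5∈{2,3}] 2 has one home in col 5: r3c5 ⇒ r3c5=2.
Step 12. [r1c4∈{3,5}] across col 4, 5 lands solely at r1c4 ⇒ r1c4=5.
Step 13. [r1c1∈{1,2}] r1c1 is the only open cell in row 1 admitting 2 ⇒ r1c1=2.
Step 14. [r1c2∈{1}] only 1 remains possible at r1c2, so r1c2=1.
Step 15. [r2c1∈{4}] r2c1 is down to just 4. So r2c1=4.
Step 16. [r1c3∈{6}] r1c3 is down to just 6, so r1c3=6.
Step 17. [r4c4∈{6}] r4c4 has the single candidate 6, so r4c4=6.
Step 18. [r5c4∈{4}] r5c4 is down to just 4. So r5c4=4.
Step 19. [r3c6∈{1}] r3c6's peers cover all but 1. So r3c6=1.
Step 20. [r3c4∈{3}] r3c4 is down to just 3. So r3c4=3.
Step 21. [r6c5∈{5}] r6c5 has the single candidate 5, so r6c5=5.
Step 22. [r5c1∈{1}] r5c1 has the single candidate 1, so r5c1=1.
Step 23. [r1c5∈{3}] nothing but 3 survives at r1c5 ⇒ r1c5=3.
Step 24. [r5c6∈{2}] r5c6 is down to just 2 ⇒ r5c6=2.

Answer: 2 1 6 5 3 4 / 4 5 3 2 1 6 / 5 6 4 3 2 1 / 3 2 1 6 4 5 / 1 3 5 4 6 2 / 6 4 2 1 5 3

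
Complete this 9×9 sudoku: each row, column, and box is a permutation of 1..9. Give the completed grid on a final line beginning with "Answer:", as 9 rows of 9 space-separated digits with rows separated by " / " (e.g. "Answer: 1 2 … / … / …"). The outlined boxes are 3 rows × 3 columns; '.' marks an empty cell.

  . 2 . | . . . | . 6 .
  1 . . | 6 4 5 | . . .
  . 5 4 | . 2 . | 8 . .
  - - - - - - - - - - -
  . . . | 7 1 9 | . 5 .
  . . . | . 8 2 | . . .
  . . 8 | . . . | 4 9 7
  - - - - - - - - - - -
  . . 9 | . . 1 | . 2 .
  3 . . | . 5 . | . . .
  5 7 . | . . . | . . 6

Step 1. [r5c4∈{3,4,5}] in box 5, 4 fits only at r5c4, so r5c4=4.
Step 2. [r3c1∈{6,7,9}] row 3 places 6 nowhere but r3c1 ⇒ r3c1=6.
Step 3. [r1c9∈{1,3,4,5,9}] r1c9 is the only open cell in row 1 admitting 4. So r1c9=4.
Step 4. [r6c2∈{1,3,6}] across row 6, 1 lands solely at r6c2 ⇒ r6c2=1.
Step 5. [r2c2∈{3,8,9}] 8 has one home in row 2: r2c2 ⇒ r2c2=8.
Step 6. [r1c1∈{7,9}] r1c1 is the only open cell in box 1 admitting 9 ⇒ r1c1=9.
Step 7. [r3c4∈{1,3,9}] in box 2, 9 fits only at r3c4 ⇒ r3c4=9.
Step 8. [r1c7∈{1,3,5,7}] in row 1, 5 fits only at r1c7, so r1c7=5.
Step 9. [r4c9∈{2,3,8}] in row 4, 8 fits only at r4c9, so r4c9=8.
Step 10. [r4c7∈{2,3,6}] in box 6, 2 fits only at r4c7, so r4c7=2.
Step 11. [r5c7∈{1,3,6}] r5c7 is the only open cell in col 7 admitting 6 ⇒ r5c7=6.
Step 12. [r9c5∈{3,9}] 9 has one home in col 5: r9c5. So r9c5=9.
Step 13. [r7c1∈{4,8}] in col 1, 8 fits only at r7c1. So r7c1=8.
Step 14. [r7c4∈{3}] r7c4 has the single candidate 3. So r7c4=3.
Step 15. [r7c7∈{7}] r7c7 has the single candidate 7. So r7c7=7.
Step 16. [r8c6∈{4,6,7,8}] across row 8, 7 lands solely at r8c6. So r8c6=7.
Step 17. [r3c6∈{3}] r3c6 has the single candidate 3, so r3c6=3.
Step 18. [r1c3∈{3,7}] r1c3 is the only open cell in row 1 admitting 3. So r1c3=3.
Step 19. [r7c2∈{4,6}] in row 7, 4 fits only at r7c2 ⇒ r7c2=4.
Step 20. [r3c9∈{1}] r3c9's peers cover all but 1. So r3c9=1.
Step 21. [r5c8∈{1,3}] in row 5, 1 fits only at r5c8. So r5c8=1.
Step 22. [r4c3∈{6}] r4c3 is down to just 6, so r4c3=6.
Step 23. [r2c3∈{7}] r2c3's peers cover all but 7, so r2c3=7.
Step 24. [r2c8∈{3}] r2c8 has the single candidate 3 ⇒ r2c8=3.
Step 25. [r8c9∈{9}] r8c9 has the single candidate 9, so r8c9=9.
Step 26. [r9c6∈{4,8}] 4 has one home in col 6: r9c6. So r9c6=4.
Step 27. [r9c8∈{8}] only 8 remains possible at r9c8. So r9c8=8.
Step 28. [r8c7∈{1}] r8c7 has the single candidate 1 ⇒ r8c7=1.
Step 29. [r8c3∈{2}] only 2 remains possible at r8c3. So r8c3=2.
Step 30. [r8c4∈{8}] only 8 remains possible at r8c4, so r8c4=8.
Step 31. [r4c2∈{3}] r4c2 has the single candidate 3 ⇒ r4c2=3.
Step 32. [r6c6∈{6}] nothing but 6 survives at r6c6. So r6c6=6.
Step 33. [r9c3∈{1}] only 1 remains possible at r9c3. So r9c3=1.
Step 34. [r9c4∈{2}] only 2 remains possible at r9c4 ⇒ r9c4=2.
Step 35. [r3c8∈{7}] r3c8's peers cover all but 7, so r3c8=7.
Step 36. [r5c1∈{7}] only 7 remains possible at r5c1 ⇒ r5c1=7.
Step 37. [r1c4∈{1}] r1c4 has the single candidate 1. So r1c4=1.
Step 38. [r6c4∈{5}] only 5 remains possible at r6c4 ⇒ r6c4=5.
Step 39. [r7c5∈{6}] r7c5's peers cover all but 6, so r7c5=6.
Step 40. [r5c9∈{3}] r5c9's peers cover all but 3, so r5c9=3.
Step 41. [r6c1∈{2}] r6c1's peers cover all but 2. So r6c1=2.
Step 42. [r2c7∈{9}] r2c7's peers cover all but 9. So r2c7=9.
Step 43. [r1c6∈{8}] r1c6 has the single candidate 8 ⇒ r1c6=8.
Step 44. [r5c2∈{9}] r5c2's peers cover all but 9 ⇒ r5c2=9.
Step 45. [r8c2∈{6}] nothing but 6 survives at r8c2 ⇒ r8c2=6.
Step 46. [r6c5∈{3}] r6c5 has the single candidate 3, so r6c5=3.
Step 47. [r7c9∈{5}] r7c9's peers cover all but 5 ⇒ r7c9=5.
Step 48. [r9c7∈{3}] only 3 remains possible at r9c7, so r9c7=3.
Step 49. [r2c9∈{2}] nothing but 2 survives at r2c9, so r2c9=2.
Step 50. [r8c8∈{4}] r8c8 has the single candidate 4. So r8c8=4.
Step 51. [r1c5∈{7}] r1c5's peers cover all but 7. So r1c5=7.
Step 52. [r5c3∈{5}] r5c3 is down to just 5 ⇒ r5c3=5.
Step 53. [r4c1∈{4}] r4c1 has the single candidate 4, so r4c1=4.

Answer: 9 2 3 1 7 8 5 6 4 / 1 8 7 6 4 5 9 3 2 / 6 5 4 9 2 3 8 7 1 / 4 3 6 7 1 9 2 5 8 / 7 9 5 4 8 2 6 1 3 / 2 1 8 5 3 6 4 9 7 / 8 4 9 3 6 1 7 2 5 / 3 6 2 8 5 7 1 4 9 / 5 7 1 2 9 4 3 8 6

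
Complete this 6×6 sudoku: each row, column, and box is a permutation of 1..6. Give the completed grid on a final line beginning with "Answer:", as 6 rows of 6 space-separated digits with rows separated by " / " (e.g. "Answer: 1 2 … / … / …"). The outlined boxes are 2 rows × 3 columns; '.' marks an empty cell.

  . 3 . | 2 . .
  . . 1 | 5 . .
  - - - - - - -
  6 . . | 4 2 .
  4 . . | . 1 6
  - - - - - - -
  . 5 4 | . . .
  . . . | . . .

Step 1. [r4c4∈{3}] r4c4 is down to just 3 ⇒ r4c4=3.
Step 2. [r2c2∈{2,4,6}] in col 2, 4 fits only at r2c2. So r2c2=4.
Step 3. [r6c2∈{1,2,6}] across col 2, 6 lands solely at r6c2, so r6c2=6.
Step 4. [r6c4∈{1}] r6c4 has the single candidate 1, so r6c4=1.
Step 5. [r6c5∈{3,4,5}] across col 5, 5 lands solely at r6c5, so r6c5=5.
Step 6. [r6c6∈{2,3,4}] 4 has one home in row 6: r6c6 ⇒ r6c6=4.
Step 7. [r4c3∈{2,5}] in row 4, 5 fits only at r4c3, so r4c3=5.
Step 8. [r6c3∈{2,3}] col 3 places 2 nowhere but r6c3. So r6c3=2.
Step 9. [r2c5∈{3,6}] r2c5 is the only open cell in row 2 admitting 6. So r2c5=6.
Step 10. [r5c5∈{3}] r5c5's peers cover all but 3, so r5c5=3.
Step 11. [r5c1∈{1}] r5c1 has the single candidate 1, so r5c1=1.
Step 12. [r1c3∈{6}] r1c3's peers cover all but 6, so r1c3=6.
Step 13. [r2c1∈{2}] only 2 remains possible at r2c1. So r2c1=2.
Step 14. [r6c1∈{3}] r6c1's peers cover all but 3, so r6c1=3.
Step 15. [r3c6∈{5}] r3c6's peers cover all but 5. So r3c6=5.
Step 16. [r1c1∈{5}] nothing but 5 survives at r1c1. So r1c1=5.
Step 17. [r4c2∈{2}] r4c2's peers cover all but 2, so r4c2=2.
Step 18. [r3c2∈{1}] nothing but 1 survives at r3c2, so r3c2=1.
Step 19. [r1c5∈{4}] r1c5's peers cover all but 4, so r1c5=4.
Step 20. [r5c4∈{6}] r5c4's peers cover all but 6 ⇒ r5c4=6.
Step 21. [r3c3∈{3}] r3c3 has the single candidate 3. So r3c3=3.
Step 22. [r5c6∈{2}] r5c6's peers cover all but 2, so r5c6=2.
Step 23. [r1c6∈{1}] r1c6 is down to just 1, so r1c6=1.
Step 24. [r2c6∈{3}] nothing but 3 survives at r2c6. So r2c6=3.

Answer: 5 3 6 2 4 1 / 2 4 1 5 6 3 / 6 1 3 4 2 5 / 4 2 5 3 1 6 / 1 5 4 6 3 2 / 3 6 2 1 5 4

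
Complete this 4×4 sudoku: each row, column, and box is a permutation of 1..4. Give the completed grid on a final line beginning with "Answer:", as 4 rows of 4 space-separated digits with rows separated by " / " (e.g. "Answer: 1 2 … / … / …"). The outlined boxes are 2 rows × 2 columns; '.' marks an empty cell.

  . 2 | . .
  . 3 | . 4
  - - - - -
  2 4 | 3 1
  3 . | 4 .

Step 1. [r1c3∈{1}] r1c3 has the single candidate 1 ⇒ r1c3=1.
Step 2. [r4c4∈{2}] r4c4 has the single candidate 2, so r4c4=2.
Step 3. [r1c1∈{4}] r1c1 has the single candidate 4 ⇒ r1c1=4.
Step 4. [r4c2∈{1}] r4c2 has the single candidate 1, so r4c2=1.
Step 5. [r1c4∈{3}] r1c4 is down to just 3. So r1c4=3.
Step 6. [r2c1∈{1}] r2c1 is down to just 1, so r2c1=1.
Step 7. [r2c3∈{2}] r2c3 has the single candidate 2 ⇒ r2c3=2.

Answer: 4 2 1 3 / 1 3 2 4 / 2 4 3 1 / 3 1 4 2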